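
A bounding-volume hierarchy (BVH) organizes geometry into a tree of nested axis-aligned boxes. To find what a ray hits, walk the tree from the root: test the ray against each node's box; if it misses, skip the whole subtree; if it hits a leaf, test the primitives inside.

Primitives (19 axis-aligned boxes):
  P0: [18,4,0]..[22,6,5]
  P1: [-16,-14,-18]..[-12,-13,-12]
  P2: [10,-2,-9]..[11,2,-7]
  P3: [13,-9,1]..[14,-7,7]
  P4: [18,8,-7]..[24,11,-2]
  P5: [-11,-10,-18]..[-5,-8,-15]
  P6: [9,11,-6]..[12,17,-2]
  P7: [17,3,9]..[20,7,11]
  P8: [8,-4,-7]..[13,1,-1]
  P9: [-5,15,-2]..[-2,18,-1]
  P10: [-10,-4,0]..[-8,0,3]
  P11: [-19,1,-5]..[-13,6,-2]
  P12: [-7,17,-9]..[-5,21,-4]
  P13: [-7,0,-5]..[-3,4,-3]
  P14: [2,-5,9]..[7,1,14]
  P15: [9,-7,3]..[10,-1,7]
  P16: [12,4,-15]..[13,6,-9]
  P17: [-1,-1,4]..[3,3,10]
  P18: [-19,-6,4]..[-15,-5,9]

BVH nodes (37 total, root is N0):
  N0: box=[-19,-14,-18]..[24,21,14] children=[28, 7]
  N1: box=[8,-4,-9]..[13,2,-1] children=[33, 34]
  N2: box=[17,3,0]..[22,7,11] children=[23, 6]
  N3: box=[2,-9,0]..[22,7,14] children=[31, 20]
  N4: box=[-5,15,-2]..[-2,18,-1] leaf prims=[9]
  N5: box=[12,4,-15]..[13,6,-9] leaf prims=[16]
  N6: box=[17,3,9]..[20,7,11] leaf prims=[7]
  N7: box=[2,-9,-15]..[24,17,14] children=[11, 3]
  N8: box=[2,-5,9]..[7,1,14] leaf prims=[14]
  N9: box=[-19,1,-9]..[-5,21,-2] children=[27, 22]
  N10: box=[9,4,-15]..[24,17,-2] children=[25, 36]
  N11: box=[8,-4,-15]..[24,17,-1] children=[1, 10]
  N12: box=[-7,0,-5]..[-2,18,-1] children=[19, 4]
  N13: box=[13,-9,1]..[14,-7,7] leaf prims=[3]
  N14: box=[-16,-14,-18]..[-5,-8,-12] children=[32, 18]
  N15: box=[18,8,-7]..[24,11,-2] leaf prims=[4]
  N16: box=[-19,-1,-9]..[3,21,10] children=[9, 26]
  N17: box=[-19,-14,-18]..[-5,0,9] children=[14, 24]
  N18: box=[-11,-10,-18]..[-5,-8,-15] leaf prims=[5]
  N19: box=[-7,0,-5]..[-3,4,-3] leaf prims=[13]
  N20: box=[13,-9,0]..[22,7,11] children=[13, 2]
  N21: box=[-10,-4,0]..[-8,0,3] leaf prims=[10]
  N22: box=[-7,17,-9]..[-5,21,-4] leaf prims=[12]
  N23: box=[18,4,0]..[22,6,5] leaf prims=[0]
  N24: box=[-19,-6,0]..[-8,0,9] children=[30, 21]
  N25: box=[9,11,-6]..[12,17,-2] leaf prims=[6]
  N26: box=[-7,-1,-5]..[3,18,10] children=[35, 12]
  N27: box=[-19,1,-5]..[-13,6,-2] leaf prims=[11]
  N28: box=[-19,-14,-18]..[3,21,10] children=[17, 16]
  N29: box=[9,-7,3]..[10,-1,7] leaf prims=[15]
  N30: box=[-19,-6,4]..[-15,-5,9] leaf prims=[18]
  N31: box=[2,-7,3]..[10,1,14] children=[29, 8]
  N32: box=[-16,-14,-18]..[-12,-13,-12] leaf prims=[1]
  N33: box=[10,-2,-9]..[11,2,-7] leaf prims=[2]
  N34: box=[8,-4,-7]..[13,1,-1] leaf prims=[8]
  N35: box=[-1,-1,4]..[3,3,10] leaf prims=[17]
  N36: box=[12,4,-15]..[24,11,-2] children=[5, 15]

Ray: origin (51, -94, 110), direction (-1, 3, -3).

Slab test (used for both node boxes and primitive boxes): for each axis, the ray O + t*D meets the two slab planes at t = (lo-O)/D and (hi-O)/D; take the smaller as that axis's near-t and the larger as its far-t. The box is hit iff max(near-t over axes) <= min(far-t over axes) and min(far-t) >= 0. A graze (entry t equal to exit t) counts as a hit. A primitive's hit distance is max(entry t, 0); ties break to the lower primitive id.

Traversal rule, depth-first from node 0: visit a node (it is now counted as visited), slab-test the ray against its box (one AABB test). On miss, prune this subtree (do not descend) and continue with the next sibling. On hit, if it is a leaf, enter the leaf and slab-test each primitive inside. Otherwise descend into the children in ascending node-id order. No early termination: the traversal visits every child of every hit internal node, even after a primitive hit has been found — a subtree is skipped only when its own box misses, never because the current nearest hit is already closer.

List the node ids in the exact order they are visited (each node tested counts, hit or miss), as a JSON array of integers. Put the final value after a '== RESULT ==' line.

Traverse from the root:
N0 x:[27,70] y:[80/3,115/3] z:[32,128/3] -> hit [32,115/3], descend [7, 28]
  N7 x:[27,49] y:[85/3,37] z:[32,125/3] -> hit [32,37], descend [3, 11]
    N3 x:[29,49] y:[85/3,101/3] z:[32,110/3] -> hit [32,101/3], descend [20, 31]
      N20 x:[29,38] y:[85/3,101/3] z:[33,110/3] -> hit [33,101/3], descend [2, 13]
        N2 x:[29,34] y:[97/3,101/3] z:[33,110/3] -> hit [33,101/3], descend [6, 23]
          N6 x:[31,34] y:[97/3,101/3] z:[33,101/3] -> hit [33,101/3] leaf, test {P7@t=33}
          N23 x:[29,33] y:[98/3,100/3] z:[35,110/3] -> miss, prune
        N13 x:[37,38] y:[85/3,29] z:[103/3,109/3] -> miss, prune
      N31 x:[41,49] y:[29,95/3] z:[32,107/3] -> miss, prune
    N11 x:[27,43] y:[30,37] z:[37,125/3] -> hit [37,37], descend [1, 10]
      N1 x:[38,43] y:[30,32] z:[37,119/3] -> miss, prune
      N10 x:[27,42] y:[98/3,37] z:[112/3,125/3] -> miss, prune
  N28 x:[48,70] y:[80/3,115/3] z:[100/3,128/3] -> miss, prune

13 AABB tests over nodes [0, 7, 3, 20, 2, 6, 23, 13, 31, 11, 1, 10, 28]; 1 leaf entered; closest P7.

== RESULT ==
[0, 7, 3, 20, 2, 6, 23, 13, 31, 11, 1, 10, 28]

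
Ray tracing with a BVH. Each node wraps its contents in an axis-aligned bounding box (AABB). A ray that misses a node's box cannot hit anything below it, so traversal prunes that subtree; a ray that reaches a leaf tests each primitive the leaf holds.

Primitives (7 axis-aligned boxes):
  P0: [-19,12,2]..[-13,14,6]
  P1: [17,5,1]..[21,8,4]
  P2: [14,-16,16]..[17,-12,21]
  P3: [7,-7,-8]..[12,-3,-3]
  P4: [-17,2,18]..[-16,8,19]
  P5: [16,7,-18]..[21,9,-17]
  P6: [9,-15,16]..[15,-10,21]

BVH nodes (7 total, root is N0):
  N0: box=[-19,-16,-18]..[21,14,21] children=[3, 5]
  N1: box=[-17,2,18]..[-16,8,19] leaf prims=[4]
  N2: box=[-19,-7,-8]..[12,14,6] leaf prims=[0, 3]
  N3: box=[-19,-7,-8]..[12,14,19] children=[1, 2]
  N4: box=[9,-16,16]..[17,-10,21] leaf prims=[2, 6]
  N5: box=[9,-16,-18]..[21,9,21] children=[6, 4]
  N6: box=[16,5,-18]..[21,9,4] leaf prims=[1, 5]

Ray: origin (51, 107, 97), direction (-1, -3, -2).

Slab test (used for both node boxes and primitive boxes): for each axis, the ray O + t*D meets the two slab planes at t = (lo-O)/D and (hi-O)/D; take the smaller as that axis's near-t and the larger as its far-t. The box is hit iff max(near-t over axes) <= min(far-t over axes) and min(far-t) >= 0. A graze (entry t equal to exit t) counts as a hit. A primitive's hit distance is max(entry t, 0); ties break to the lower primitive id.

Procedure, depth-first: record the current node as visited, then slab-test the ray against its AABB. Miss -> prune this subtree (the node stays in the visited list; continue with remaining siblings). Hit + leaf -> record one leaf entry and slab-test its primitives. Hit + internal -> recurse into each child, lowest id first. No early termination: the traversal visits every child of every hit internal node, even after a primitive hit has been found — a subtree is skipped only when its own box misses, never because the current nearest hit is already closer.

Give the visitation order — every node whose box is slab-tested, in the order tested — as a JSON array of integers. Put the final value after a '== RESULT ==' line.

Trace the traversal:
N0 x:[30,70] y:[31,41] z:[38,115/2] -> hit [38,41], descend [3, 5]
  N3 x:[39,70] y:[31,38] z:[39,105/2] -> miss, prune
  N5 x:[30,42] y:[98/3,41] z:[38,115/2] -> hit [38,41], descend [4, 6]
    N4 x:[34,42] y:[39,41] z:[38,81/2] -> hit [39,81/2] leaf, test {P2(miss), P6@t=39}
    N6 x:[30,35] y:[98/3,34] z:[93/2,115/2] -> miss, prune

order=[0, 3, 5, 4, 6]  |boxes|=5  |leaves|=1  hit=P6

== RESULT ==
[0, 3, 5, 4, 6]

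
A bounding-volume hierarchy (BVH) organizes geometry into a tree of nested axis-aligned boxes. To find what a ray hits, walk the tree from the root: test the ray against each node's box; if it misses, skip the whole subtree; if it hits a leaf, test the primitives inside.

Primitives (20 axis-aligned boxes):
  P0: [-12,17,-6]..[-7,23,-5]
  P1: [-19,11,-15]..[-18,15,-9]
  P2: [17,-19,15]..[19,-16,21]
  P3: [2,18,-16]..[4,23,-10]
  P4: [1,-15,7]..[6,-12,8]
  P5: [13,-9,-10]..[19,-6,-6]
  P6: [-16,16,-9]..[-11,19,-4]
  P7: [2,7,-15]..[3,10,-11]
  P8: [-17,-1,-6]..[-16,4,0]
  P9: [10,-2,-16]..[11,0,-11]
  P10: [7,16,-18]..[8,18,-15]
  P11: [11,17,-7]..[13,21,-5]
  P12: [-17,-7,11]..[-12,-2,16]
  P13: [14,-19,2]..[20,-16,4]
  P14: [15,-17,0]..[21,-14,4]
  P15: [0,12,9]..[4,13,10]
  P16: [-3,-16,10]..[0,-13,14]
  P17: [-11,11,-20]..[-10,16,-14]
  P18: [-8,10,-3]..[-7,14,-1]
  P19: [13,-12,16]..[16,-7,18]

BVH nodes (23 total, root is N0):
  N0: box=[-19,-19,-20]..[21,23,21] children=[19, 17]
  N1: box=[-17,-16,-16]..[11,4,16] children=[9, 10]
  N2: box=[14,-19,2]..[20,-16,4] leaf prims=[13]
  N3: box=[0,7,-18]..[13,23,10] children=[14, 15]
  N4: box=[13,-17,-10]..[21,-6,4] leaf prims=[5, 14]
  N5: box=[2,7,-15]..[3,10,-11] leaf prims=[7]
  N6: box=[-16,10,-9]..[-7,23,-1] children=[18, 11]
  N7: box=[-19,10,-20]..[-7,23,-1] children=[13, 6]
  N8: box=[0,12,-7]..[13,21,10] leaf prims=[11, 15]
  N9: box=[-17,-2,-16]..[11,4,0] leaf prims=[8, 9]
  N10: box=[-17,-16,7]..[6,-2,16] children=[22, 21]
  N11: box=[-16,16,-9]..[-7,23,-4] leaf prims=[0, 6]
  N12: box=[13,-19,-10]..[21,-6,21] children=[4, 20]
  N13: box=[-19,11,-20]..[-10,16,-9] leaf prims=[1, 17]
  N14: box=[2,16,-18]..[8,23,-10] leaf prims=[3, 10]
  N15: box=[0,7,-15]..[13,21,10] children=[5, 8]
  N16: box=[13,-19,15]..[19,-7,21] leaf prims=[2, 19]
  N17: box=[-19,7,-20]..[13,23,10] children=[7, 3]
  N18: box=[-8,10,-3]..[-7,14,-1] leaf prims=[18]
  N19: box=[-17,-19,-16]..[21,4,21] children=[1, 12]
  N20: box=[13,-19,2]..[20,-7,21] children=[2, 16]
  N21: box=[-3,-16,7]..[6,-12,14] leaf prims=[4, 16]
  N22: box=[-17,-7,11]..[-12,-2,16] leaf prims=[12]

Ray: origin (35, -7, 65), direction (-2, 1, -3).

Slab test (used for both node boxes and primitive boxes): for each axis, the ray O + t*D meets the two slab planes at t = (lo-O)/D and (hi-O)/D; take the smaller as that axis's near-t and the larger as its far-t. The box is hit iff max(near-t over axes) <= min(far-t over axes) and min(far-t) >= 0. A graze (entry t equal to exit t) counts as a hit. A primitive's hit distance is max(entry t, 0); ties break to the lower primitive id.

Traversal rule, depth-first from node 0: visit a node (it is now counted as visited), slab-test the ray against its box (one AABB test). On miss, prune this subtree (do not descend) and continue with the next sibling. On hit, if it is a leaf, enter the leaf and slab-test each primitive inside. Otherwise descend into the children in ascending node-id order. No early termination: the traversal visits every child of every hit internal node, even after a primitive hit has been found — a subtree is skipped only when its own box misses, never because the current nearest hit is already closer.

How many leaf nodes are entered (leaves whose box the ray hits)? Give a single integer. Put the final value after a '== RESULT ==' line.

Trace the traversal:
N0 x:[7,27] y:[-12,30] z:[44/3,85/3] -> hit [44/3,27], descend [17, 19]
  N17 x:[11,27] y:[14,30] z:[55/3,85/3] -> hit [55/3,27], descend [3, 7]
    N3 x:[11,35/2] y:[14,30] z:[55/3,83/3] -> miss, prune
    N7 x:[21,27] y:[17,30] z:[22,85/3] -> hit [22,27], descend [6, 13]
      N6 x:[21,51/2] y:[17,30] z:[22,74/3] -> hit [22,74/3], descend [11, 18]
        N11 x:[21,51/2] y:[23,30] z:[23,74/3] -> hit [23,74/3] leaf, test {P0(miss), P6@t=23}
        N18 x:[21,43/2] y:[17,21] z:[22,68/3] -> miss, prune
      N13 x:[45/2,27] y:[18,23] z:[74/3,85/3] -> miss, prune
  N19 x:[7,26] y:[-12,11] z:[44/3,27] -> miss, prune

Summary -> nodes [0, 17, 3, 7, 6, 11, 18, 13, 19]; box-tests=9; leaf-entries=1; first=P6

== RESULT ==
1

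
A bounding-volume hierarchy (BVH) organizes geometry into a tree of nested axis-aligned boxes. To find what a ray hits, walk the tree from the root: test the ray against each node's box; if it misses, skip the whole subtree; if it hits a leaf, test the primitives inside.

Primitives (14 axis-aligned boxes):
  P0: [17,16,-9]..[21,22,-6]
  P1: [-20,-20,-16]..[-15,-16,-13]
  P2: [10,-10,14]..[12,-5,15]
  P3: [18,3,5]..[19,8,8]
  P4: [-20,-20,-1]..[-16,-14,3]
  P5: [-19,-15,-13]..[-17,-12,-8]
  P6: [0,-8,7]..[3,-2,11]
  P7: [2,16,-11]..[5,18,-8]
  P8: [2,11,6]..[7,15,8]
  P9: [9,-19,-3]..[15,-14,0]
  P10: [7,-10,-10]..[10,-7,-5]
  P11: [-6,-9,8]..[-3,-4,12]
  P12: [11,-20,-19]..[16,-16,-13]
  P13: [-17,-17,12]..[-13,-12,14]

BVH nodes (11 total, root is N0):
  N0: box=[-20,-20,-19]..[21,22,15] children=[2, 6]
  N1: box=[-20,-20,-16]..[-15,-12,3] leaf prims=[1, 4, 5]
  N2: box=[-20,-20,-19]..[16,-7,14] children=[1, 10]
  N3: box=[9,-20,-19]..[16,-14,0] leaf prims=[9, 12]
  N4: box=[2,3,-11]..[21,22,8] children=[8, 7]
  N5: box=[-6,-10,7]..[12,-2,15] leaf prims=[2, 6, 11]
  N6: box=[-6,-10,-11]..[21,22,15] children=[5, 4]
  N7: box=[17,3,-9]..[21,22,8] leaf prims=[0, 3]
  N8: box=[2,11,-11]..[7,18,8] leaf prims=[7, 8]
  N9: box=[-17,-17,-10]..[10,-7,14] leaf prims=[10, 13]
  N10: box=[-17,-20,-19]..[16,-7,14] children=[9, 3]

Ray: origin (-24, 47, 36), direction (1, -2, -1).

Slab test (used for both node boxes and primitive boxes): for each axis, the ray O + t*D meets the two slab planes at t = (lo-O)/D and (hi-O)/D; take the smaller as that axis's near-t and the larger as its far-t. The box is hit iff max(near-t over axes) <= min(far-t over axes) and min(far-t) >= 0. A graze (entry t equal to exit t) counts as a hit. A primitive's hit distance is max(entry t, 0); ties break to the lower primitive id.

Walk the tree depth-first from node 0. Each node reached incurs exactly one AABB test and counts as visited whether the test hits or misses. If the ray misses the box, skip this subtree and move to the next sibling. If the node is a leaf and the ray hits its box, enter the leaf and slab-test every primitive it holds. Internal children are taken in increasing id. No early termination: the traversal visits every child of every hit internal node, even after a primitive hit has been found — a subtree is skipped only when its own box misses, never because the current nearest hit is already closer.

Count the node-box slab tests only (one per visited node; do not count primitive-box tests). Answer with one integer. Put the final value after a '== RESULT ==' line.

Traverse from the root:
N0 x:[4,45] y:[25/2,67/2] z:[21,55] -> hit [21,67/2], descend [2, 6]
  N2 x:[4,40] y:[27,67/2] z:[22,55] -> hit [27,67/2], descend [1, 10]
    N1 x:[4,9] y:[59/2,67/2] z:[33,52] -> miss, prune
    N10 x:[7,40] y:[27,67/2] z:[22,55] -> hit [27,67/2], descend [3, 9]
      N3 x:[33,40] y:[61/2,67/2] z:[36,55] -> miss, prune
      N9 x:[7,34] y:[27,32] z:[22,46] -> hit [27,32] leaf, test {P10(miss), P13(miss)}
  N6 x:[18,45] y:[25/2,57/2] z:[21,47] -> hit [21,57/2], descend [4, 5]
    N4 x:[26,45] y:[25/2,22] z:[28,47] -> miss, prune
    N5 x:[18,36] y:[49/2,57/2] z:[21,29] -> hit [49/2,57/2] leaf, test {P2(miss), P6@t=25, P11(miss)}

9 AABB tests over nodes [0, 2, 1, 10, 3, 9, 6, 4, 5]; 2 leaves entered; closest P6.

== RESULT ==
9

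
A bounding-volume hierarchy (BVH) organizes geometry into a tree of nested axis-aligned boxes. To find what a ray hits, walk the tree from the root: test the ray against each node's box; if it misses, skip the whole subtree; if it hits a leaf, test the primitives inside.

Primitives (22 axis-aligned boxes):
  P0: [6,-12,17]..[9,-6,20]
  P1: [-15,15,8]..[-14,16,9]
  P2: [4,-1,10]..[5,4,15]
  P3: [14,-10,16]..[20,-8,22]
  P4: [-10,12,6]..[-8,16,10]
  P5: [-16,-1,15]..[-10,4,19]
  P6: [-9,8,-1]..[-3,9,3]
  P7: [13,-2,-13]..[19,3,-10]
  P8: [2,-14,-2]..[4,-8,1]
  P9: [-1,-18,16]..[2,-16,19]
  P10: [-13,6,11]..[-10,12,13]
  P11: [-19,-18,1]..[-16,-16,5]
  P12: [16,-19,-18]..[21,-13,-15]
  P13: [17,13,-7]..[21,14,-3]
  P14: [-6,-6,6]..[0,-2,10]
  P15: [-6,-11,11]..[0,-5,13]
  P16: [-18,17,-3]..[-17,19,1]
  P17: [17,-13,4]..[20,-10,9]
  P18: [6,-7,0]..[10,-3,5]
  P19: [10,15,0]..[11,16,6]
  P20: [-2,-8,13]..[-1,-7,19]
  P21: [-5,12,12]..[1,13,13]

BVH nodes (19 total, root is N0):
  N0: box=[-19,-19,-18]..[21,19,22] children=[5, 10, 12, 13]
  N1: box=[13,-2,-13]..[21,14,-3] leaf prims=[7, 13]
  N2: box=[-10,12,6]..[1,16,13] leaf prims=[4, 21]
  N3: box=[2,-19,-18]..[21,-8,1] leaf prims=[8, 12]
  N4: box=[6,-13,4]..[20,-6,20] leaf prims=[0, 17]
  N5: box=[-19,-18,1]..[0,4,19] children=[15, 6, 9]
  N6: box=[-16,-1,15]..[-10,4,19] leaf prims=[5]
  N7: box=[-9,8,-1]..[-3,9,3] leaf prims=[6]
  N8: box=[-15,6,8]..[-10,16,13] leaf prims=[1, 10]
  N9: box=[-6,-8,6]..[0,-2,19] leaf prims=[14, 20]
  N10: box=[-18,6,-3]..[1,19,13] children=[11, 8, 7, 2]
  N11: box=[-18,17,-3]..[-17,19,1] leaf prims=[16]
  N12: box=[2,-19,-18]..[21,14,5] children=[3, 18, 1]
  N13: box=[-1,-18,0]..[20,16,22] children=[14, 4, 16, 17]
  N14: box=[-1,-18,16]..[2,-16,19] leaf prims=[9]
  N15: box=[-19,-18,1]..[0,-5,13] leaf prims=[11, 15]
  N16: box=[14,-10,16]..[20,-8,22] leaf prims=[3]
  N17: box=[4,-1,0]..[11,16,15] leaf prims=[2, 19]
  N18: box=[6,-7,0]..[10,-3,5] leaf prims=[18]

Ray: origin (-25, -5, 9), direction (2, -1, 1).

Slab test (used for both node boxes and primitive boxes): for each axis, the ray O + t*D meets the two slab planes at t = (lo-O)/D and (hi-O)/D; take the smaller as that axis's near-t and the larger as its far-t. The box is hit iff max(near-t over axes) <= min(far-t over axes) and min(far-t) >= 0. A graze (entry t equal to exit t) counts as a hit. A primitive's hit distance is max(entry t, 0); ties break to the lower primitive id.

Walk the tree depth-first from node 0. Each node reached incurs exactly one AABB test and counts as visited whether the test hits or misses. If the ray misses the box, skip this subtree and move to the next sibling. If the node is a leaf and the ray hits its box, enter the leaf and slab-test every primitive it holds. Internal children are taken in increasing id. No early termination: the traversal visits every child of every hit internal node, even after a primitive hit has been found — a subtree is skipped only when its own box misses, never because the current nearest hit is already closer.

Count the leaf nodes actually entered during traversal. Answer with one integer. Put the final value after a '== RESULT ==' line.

Trace the traversal:
N0 x:[3,23] y:[-24,14] z:[-27,13] -> hit [3,13], descend [5, 10, 12, 13]
  N5 x:[3,25/2] y:[-9,13] z:[-8,10] -> hit [3,10], descend [6, 9, 15]
    N6 x:[9/2,15/2] y:[-9,-4] z:[6,10] -> miss, prune
    N9 x:[19/2,25/2] y:[-3,3] z:[-3,10] -> miss, prune
    N15 x:[3,25/2] y:[0,13] z:[-8,4] -> hit [3,4] leaf, test {P11(miss), P15(miss)}
  N10 x:[7/2,13] y:[-24,-11] z:[-12,4] -> miss, prune
  N12 x:[27/2,23] y:[-19,14] z:[-27,-4] -> miss, prune
  N13 x:[12,45/2] y:[-21,13] z:[-9,13] -> hit [12,13], descend [4, 14, 16, 17]
    N4 x:[31/2,45/2] y:[1,8] z:[-5,11] -> miss, prune
    N14 x:[12,27/2] y:[11,13] z:[7,10] -> miss, prune
    N16 x:[39/2,45/2] y:[3,5] z:[7,13] -> miss, prune
    N17 x:[29/2,18] y:[-21,-4] z:[-9,6] -> miss, prune

Visited [0, 5, 6, 9, 15, 10, 12, 13, 4, 14, 16, 17]. Tests: 12 box, 1 leaf. Nearest: miss.

== RESULT ==
1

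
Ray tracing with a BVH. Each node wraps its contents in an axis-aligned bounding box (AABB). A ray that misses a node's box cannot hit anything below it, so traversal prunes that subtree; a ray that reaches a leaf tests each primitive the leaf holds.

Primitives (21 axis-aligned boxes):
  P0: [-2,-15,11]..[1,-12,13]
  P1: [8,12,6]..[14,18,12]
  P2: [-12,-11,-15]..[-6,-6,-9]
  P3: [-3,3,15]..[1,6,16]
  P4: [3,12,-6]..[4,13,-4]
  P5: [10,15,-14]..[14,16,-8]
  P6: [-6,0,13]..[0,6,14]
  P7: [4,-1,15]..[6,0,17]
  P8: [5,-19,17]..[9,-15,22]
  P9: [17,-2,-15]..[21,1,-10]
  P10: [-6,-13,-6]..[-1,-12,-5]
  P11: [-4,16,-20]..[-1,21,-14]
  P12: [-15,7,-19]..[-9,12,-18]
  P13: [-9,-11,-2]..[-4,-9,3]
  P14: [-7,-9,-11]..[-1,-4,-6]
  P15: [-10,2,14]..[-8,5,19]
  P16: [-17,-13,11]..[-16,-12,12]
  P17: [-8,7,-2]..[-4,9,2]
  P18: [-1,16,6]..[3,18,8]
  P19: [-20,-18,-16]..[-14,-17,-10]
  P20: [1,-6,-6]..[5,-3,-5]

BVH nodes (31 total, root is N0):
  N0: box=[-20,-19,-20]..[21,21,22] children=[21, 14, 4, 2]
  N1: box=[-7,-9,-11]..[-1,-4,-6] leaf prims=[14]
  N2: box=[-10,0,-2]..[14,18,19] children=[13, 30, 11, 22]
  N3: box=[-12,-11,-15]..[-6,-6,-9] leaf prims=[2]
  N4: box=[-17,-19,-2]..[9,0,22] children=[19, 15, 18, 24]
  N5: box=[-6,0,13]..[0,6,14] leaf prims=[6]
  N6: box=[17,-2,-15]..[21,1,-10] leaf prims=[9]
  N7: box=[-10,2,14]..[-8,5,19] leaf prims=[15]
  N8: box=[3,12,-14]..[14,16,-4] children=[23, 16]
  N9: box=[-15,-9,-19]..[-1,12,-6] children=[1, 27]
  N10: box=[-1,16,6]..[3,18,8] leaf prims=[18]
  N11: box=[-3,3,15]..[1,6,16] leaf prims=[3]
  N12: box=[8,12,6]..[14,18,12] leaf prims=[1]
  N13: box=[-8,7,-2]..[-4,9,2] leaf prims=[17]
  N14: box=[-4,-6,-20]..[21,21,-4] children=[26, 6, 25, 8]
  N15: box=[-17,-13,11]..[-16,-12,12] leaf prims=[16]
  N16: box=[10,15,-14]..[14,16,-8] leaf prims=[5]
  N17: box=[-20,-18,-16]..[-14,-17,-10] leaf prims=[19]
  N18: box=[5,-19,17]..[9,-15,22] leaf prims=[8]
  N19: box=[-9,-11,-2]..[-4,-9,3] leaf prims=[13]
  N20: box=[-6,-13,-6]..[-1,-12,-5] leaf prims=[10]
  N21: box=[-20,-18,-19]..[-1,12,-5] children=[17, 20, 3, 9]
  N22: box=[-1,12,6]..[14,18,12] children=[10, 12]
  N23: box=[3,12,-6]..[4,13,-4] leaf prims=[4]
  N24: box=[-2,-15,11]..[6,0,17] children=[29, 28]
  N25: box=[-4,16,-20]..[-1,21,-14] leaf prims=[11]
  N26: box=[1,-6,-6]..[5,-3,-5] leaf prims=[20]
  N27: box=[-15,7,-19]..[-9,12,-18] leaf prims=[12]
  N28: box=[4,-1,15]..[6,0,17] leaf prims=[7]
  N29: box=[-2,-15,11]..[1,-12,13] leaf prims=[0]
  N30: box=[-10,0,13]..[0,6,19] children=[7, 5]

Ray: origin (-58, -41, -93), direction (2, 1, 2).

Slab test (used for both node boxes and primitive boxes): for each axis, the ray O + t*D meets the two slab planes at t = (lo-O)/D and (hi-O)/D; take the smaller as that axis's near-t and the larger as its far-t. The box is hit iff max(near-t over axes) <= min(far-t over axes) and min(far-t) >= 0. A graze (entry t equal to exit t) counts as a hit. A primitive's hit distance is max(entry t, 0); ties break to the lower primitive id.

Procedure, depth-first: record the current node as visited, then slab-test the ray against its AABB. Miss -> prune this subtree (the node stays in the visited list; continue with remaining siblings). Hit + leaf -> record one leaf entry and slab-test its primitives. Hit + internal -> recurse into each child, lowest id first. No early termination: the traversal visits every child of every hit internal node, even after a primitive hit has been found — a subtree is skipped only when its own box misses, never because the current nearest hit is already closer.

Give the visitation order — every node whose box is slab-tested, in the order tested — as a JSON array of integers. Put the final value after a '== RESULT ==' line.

Traverse from the root:
N0 x:[19,79/2] y:[22,62] z:[73/2,115/2] -> hit [73/2,79/2], descend [2, 4, 14, 21]
  N2 x:[24,36] y:[41,59] z:[91/2,56] -> miss, prune
  N4 x:[41/2,67/2] y:[22,41] z:[91/2,115/2] -> miss, prune
  N14 x:[27,79/2] y:[35,62] z:[73/2,89/2] -> hit [73/2,79/2], descend [6, 8, 25, 26]
    N6 x:[75/2,79/2] y:[39,42] z:[39,83/2] -> hit [39,79/2] leaf, test {P9@t=39}
    N8 x:[61/2,36] y:[53,57] z:[79/2,89/2] -> miss, prune
    N25 x:[27,57/2] y:[57,62] z:[73/2,79/2] -> miss, prune
    N26 x:[59/2,63/2] y:[35,38] z:[87/2,44] -> miss, prune
  N21 x:[19,57/2] y:[23,53] z:[37,44] -> miss, prune

Visited [0, 2, 4, 14, 6, 8, 25, 26, 21]. Tests: 9 box, 1 leaf. Nearest: P9.

== RESULT ==
[0, 2, 4, 14, 6, 8, 25, 26, 21]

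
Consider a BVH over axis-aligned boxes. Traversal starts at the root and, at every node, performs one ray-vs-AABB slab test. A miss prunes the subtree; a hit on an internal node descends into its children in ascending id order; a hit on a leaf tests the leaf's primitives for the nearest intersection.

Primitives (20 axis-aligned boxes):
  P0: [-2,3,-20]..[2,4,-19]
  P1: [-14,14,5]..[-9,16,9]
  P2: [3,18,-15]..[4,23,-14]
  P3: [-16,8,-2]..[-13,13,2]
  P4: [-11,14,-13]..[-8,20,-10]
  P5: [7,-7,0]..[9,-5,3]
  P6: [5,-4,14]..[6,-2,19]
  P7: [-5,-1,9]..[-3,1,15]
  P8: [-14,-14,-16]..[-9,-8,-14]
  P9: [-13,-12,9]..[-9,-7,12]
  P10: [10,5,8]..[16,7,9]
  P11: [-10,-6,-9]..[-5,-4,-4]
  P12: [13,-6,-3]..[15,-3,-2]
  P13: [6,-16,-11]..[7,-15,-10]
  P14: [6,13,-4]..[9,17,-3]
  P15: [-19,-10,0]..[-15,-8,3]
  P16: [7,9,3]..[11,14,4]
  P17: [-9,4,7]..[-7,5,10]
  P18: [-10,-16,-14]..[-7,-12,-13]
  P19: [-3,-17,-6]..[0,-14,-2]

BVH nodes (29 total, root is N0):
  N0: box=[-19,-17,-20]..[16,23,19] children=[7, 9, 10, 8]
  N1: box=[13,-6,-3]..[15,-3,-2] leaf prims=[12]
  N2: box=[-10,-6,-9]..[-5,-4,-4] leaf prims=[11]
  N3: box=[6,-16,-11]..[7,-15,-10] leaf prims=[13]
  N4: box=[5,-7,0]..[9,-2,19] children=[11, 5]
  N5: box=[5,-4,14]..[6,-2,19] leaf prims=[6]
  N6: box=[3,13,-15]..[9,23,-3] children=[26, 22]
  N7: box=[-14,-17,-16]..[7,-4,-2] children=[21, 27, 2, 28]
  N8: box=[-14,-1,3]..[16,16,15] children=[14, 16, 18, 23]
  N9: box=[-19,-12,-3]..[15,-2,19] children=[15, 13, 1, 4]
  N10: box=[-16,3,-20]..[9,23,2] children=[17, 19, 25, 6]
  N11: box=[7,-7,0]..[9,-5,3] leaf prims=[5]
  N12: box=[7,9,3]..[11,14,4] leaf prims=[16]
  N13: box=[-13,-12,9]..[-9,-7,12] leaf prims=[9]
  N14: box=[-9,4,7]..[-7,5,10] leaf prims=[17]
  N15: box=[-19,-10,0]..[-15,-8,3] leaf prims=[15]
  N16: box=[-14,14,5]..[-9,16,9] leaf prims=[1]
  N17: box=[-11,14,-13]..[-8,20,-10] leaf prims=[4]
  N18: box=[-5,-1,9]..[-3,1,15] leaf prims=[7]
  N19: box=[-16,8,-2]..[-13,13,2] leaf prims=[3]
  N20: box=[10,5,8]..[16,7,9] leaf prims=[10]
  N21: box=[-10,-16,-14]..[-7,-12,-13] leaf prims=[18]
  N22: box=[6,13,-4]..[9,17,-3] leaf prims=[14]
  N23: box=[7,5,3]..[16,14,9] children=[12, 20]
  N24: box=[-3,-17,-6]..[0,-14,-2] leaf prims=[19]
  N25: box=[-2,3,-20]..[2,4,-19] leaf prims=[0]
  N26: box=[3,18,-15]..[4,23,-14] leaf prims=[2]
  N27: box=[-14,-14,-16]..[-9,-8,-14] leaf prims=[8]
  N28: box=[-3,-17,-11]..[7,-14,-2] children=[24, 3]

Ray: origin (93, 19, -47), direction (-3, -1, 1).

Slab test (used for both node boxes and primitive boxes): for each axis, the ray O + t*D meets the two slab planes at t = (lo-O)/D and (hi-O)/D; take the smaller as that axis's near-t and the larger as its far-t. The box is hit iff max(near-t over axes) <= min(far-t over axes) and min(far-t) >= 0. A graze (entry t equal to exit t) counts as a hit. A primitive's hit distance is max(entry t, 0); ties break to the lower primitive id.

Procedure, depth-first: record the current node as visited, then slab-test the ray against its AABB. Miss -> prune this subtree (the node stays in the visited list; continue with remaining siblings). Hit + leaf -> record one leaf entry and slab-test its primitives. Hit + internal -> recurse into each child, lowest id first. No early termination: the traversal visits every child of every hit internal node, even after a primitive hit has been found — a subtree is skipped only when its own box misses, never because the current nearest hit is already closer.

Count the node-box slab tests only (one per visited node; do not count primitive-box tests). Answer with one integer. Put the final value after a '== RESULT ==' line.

Walk:
N0 x:[77/3,112/3] y:[-4,36] z:[27,66] -> hit [27,36], descend [7, 8, 9, 10]
  N7 x:[86/3,107/3] y:[23,36] z:[31,45] -> hit [31,107/3], descend [2, 21, 27, 28]
    N2 x:[98/3,103/3] y:[23,25] z:[38,43] -> miss, prune
    N21 x:[100/3,103/3] y:[31,35] z:[33,34] -> hit [100/3,34] leaf, test {P18@t=100/3}
    N27 x:[34,107/3] y:[27,33] z:[31,33] -> miss, prune
    N28 x:[86/3,32] y:[33,36] z:[36,45] -> miss, prune
  N8 x:[77/3,107/3] y:[3,20] z:[50,62] -> miss, prune
  N9 x:[26,112/3] y:[21,31] z:[44,66] -> miss, prune
  N10 x:[28,109/3] y:[-4,16] z:[27,49] -> miss, prune

order=[0, 7, 2, 21, 27, 28, 8, 9, 10]  |boxes|=9  |leaves|=1  hit=P18

== RESULT ==
9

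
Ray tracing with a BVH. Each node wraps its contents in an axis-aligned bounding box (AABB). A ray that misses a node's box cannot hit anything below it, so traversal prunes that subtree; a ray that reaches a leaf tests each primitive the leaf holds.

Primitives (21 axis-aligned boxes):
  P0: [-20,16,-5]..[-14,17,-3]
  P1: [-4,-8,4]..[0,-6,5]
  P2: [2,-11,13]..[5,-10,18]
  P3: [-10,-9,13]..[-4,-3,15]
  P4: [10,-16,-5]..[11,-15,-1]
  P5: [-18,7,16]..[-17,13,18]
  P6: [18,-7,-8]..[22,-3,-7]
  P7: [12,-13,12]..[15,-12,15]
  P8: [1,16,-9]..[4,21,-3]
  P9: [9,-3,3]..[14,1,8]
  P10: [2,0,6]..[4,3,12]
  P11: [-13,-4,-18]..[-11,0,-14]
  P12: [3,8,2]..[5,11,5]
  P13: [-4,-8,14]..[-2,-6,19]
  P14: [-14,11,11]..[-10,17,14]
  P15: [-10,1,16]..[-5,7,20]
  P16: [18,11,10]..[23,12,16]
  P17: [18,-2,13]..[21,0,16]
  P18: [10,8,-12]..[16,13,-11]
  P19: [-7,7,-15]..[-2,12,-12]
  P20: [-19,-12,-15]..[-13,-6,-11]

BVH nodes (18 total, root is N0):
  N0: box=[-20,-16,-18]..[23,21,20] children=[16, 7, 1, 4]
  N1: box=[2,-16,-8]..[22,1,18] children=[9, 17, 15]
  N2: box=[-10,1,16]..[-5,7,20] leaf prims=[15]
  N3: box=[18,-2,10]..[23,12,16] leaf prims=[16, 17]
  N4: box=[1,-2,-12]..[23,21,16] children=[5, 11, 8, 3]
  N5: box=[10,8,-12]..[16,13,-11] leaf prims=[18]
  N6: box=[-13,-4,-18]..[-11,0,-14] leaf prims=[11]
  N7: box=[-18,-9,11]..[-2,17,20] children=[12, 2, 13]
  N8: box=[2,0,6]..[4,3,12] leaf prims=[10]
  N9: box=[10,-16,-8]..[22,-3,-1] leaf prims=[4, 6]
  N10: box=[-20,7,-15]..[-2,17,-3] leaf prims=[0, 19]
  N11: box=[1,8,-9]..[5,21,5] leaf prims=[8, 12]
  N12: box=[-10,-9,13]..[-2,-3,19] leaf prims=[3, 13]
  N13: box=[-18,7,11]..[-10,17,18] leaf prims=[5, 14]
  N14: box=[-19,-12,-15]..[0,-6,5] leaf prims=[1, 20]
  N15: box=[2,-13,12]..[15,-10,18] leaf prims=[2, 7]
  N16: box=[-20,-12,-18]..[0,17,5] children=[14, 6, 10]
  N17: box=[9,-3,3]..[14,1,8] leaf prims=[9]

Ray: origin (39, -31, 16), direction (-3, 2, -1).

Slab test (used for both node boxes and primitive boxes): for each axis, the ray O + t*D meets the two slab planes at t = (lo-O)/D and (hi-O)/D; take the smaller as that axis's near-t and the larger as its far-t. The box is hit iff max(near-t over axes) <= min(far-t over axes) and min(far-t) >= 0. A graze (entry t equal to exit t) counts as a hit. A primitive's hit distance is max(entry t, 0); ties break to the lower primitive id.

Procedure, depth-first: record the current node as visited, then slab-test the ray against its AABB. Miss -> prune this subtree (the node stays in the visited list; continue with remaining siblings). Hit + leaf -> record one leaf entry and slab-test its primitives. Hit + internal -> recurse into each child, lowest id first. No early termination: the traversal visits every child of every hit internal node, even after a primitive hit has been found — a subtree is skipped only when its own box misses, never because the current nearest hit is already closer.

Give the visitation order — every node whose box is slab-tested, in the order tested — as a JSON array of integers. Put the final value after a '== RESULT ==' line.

Walk:
N0 x:[16/3,59/3] y:[15/2,26] z:[-4,34] -> hit [15/2,59/3], descend [1, 4, 7, 16]
  N1 x:[17/3,37/3] y:[15/2,16] z:[-2,24] -> hit [15/2,37/3], descend [9, 15, 17]
    N9 x:[17/3,29/3] y:[15/2,14] z:[17,24] -> miss, prune
    N15 x:[8,37/3] y:[9,21/2] z:[-2,4] -> miss, prune
    N17 x:[25/3,10] y:[14,16] z:[8,13] -> miss, prune
  N4 x:[16/3,38/3] y:[29/2,26] z:[0,28] -> miss, prune
  N7 x:[41/3,19] y:[11,24] z:[-4,5] -> miss, prune
  N16 x:[13,59/3] y:[19/2,24] z:[11,34] -> hit [13,59/3], descend [6, 10, 14]
    N6 x:[50/3,52/3] y:[27/2,31/2] z:[30,34] -> miss, prune
    N10 x:[41/3,59/3] y:[19,24] z:[19,31] -> hit [19,59/3] leaf, test {P0(miss), P19(miss)}
    N14 x:[13,58/3] y:[19/2,25/2] z:[11,31] -> miss, prune

order=[0, 1, 9, 15, 17, 4, 7, 16, 6, 10, 14]  |boxes|=11  |leaves|=1  hit=miss

== RESULT ==
[0, 1, 9, 15, 17, 4, 7, 16, 6, 10, 14]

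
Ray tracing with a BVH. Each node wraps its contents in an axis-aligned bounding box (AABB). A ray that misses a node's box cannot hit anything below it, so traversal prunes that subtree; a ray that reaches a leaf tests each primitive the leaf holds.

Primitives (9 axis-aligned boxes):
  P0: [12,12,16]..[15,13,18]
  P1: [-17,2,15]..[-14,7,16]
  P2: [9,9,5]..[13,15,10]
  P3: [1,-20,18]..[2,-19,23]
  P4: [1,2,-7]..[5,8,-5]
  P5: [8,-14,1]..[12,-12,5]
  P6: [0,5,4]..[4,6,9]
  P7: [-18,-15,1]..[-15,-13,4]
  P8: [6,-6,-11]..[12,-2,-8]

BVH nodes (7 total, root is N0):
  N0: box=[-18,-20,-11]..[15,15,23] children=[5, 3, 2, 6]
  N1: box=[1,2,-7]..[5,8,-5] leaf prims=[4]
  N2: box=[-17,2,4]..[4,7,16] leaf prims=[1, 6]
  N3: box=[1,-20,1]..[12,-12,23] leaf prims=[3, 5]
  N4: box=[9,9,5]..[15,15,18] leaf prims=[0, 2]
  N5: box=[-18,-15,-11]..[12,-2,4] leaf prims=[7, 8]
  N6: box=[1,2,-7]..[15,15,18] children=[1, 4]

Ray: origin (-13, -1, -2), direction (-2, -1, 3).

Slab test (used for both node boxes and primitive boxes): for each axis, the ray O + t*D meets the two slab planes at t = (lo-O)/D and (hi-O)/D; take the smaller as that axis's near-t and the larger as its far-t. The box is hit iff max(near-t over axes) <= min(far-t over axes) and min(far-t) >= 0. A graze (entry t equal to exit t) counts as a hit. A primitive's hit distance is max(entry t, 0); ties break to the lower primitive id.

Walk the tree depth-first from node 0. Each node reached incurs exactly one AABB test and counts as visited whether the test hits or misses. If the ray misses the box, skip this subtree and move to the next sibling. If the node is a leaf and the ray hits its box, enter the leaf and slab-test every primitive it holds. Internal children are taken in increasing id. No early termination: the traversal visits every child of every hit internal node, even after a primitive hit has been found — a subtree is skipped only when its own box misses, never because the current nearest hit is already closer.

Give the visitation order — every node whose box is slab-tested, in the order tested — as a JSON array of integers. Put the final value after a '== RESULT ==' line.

Walk:
N0 x:[-14,5/2] y:[-16,19] z:[-3,25/3] -> hit [-3,5/2], descend [2, 3, 5, 6]
  N2 x:[-17/2,2] y:[-8,-3] z:[2,6] -> miss, prune
  N3 x:[-25/2,-7] y:[11,19] z:[1,25/3] -> miss, prune
  N5 x:[-25/2,5/2] y:[1,14] z:[-3,2] -> hit [1,2] leaf, test {P7(miss), P8(miss)}
  N6 x:[-14,-7] y:[-16,-3] z:[-5/3,20/3] -> miss, prune

order=[0, 2, 3, 5, 6]  |boxes|=5  |leaves|=1  hit=miss

== RESULT ==
[0, 2, 3, 5, 6]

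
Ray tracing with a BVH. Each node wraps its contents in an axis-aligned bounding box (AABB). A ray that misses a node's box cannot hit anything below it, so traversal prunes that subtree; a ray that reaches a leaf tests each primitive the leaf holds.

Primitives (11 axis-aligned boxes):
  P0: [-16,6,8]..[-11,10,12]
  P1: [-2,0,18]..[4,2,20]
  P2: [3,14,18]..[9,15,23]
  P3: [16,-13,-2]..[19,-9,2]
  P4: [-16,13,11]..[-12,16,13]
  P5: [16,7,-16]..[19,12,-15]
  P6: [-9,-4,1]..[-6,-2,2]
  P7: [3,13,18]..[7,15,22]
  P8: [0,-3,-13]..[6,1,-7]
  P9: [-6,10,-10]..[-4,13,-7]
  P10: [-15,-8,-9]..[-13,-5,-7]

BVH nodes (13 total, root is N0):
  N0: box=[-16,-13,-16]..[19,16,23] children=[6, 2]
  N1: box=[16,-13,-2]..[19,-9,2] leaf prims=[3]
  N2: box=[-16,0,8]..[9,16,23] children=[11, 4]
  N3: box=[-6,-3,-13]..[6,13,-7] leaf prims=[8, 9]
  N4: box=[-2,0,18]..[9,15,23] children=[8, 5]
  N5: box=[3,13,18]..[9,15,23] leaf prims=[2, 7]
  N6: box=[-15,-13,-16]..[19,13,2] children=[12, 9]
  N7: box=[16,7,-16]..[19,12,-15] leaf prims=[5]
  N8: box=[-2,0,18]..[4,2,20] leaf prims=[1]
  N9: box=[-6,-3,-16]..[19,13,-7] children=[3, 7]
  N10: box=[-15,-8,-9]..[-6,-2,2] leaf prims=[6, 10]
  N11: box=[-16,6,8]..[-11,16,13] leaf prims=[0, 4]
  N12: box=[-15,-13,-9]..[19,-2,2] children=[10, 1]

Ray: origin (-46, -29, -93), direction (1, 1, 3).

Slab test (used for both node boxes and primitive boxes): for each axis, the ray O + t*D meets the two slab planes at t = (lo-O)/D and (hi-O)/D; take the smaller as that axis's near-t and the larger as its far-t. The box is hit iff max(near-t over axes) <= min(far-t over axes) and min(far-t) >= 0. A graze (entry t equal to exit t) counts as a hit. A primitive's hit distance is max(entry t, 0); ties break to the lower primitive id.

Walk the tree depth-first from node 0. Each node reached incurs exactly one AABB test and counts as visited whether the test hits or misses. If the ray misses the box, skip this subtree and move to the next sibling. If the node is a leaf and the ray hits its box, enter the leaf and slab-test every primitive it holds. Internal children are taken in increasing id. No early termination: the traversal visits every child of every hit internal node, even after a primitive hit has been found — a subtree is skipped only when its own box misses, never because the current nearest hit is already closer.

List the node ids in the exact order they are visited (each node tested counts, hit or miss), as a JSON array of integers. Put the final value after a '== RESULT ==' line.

Walk:
N0 x:[30,65] y:[16,45] z:[77/3,116/3] -> hit [30,116/3], descend [2, 6]
  N2 x:[30,55] y:[29,45] z:[101/3,116/3] -> hit [101/3,116/3], descend [4, 11]
    N4 x:[44,55] y:[29,44] z:[37,116/3] -> miss, prune
    N11 x:[30,35] y:[35,45] z:[101/3,106/3] -> hit [35,35] leaf, test {P0@t=35, P4(miss)}
  N6 x:[31,65] y:[16,42] z:[77/3,95/3] -> hit [31,95/3], descend [9, 12]
    N9 x:[40,65] y:[26,42] z:[77/3,86/3] -> miss, prune
    N12 x:[31,65] y:[16,27] z:[28,95/3] -> miss, prune

Summary -> nodes [0, 2, 4, 11, 6, 9, 12]; box-tests=7; leaf-entries=1; first=P0

== RESULT ==
[0, 2, 4, 11, 6, 9, 12]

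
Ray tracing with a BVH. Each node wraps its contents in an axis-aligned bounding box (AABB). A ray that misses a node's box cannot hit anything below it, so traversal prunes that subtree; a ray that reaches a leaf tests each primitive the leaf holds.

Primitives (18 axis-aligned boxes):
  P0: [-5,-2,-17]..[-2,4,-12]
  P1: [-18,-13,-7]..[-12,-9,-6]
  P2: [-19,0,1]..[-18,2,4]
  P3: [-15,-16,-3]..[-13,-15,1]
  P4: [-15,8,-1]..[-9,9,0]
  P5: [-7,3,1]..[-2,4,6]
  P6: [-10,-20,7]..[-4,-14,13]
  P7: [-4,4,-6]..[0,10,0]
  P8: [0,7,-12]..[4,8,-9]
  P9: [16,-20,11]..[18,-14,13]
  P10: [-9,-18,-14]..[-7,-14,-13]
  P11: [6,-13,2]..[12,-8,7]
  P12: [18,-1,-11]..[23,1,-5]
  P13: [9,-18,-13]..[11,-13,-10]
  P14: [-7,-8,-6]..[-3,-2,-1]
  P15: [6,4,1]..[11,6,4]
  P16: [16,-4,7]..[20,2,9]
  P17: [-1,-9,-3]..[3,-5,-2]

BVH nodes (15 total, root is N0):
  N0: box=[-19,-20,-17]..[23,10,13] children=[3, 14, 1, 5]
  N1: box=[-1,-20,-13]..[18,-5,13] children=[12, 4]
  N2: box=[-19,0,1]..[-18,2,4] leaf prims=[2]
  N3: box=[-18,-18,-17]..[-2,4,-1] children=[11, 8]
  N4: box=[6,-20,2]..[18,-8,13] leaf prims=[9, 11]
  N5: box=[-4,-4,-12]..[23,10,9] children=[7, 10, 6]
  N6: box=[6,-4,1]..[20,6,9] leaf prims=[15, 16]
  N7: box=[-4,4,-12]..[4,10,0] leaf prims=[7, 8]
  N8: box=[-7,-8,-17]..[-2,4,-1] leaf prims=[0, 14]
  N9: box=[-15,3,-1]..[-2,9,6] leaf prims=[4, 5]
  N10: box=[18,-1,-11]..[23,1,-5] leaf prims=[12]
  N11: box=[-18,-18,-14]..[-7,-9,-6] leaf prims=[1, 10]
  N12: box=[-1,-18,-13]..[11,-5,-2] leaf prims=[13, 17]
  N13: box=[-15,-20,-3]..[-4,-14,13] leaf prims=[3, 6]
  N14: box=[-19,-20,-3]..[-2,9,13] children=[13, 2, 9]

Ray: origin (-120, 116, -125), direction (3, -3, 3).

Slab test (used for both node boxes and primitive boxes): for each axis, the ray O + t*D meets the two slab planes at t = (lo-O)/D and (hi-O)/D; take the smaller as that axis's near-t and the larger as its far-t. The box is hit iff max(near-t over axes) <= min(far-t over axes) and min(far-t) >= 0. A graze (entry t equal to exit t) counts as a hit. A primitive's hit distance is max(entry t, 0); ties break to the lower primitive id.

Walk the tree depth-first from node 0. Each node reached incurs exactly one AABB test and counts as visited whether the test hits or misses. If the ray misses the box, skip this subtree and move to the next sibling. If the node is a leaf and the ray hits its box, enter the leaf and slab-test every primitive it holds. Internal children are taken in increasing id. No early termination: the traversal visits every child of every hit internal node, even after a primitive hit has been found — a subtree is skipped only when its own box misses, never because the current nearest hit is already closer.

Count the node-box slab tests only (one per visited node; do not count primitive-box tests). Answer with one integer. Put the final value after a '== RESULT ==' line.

Walk:
N0 x:[101/3,143/3] y:[106/3,136/3] z:[36,46] -> hit [36,136/3], descend [1, 3, 5, 14]
  N1 x:[119/3,46] y:[121/3,136/3] z:[112/3,46] -> hit [121/3,136/3], descend [4, 12]
    N4 x:[42,46] y:[124/3,136/3] z:[127/3,46] -> hit [127/3,136/3] leaf, test {P9@t=136/3, P11@t=127/3}
    N12 x:[119/3,131/3] y:[121/3,134/3] z:[112/3,41] -> hit [121/3,41] leaf, test {P13(miss), P17@t=122/3}
  N3 x:[34,118/3] y:[112/3,134/3] z:[36,124/3] -> hit [112/3,118/3], descend [8, 11]
    N8 x:[113/3,118/3] y:[112/3,124/3] z:[36,124/3] -> hit [113/3,118/3] leaf, test {P0(miss), P14(miss)}
    N11 x:[34,113/3] y:[125/3,134/3] z:[37,119/3] -> miss, prune
  N5 x:[116/3,143/3] y:[106/3,40] z:[113/3,134/3] -> hit [116/3,40], descend [6, 7, 10]
    N6 x:[42,140/3] y:[110/3,40] z:[42,134/3] -> miss, prune
    N7 x:[116/3,124/3] y:[106/3,112/3] z:[113/3,125/3] -> miss, prune
    N10 x:[46,143/3] y:[115/3,39] z:[38,40] -> miss, prune
  N14 x:[101/3,118/3] y:[107/3,136/3] z:[122/3,46] -> miss, prune

Visited [0, 1, 4, 12, 3, 8, 11, 5, 6, 7, 10, 14]. Tests: 12 box, 3 leaf. Nearest: P17.

== RESULT ==
12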